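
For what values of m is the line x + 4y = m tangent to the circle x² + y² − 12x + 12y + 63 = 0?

m = −18 ± 3√17

Tangency holds when the distance from the centre (6, −6) to the line equals the radius 3:
|1·6 + 4·(−6) − m| / √17 = 3
|m − (−18)| = 3√17.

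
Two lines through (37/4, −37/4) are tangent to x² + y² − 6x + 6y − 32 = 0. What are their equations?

Let a tangent through (37/4, −37/4) have slope m. Its distance from (3, −3) must equal 5√2:
(−25/4m − (25/4))² = 50(m² + 1)
7m² − 50m + 7 = 0, so m = 7 or m = 1/7.
With m = 7: 7x − y = 74. With m = 1/7: x − 7y = 74.

7x − y = 74 and x − 7y = 74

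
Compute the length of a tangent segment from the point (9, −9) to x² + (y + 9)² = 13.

With centre O = (0, −9), |OP|² = 81 and r² = 13.
Power of the point: PT² = |PO|² − r² = 68, so PT = 2√17.

2√17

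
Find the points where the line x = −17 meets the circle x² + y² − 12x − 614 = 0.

(−17, −11) and (−17, 11)

The line gives x = −17. Substituting into the circle:
y² − 121 = 0
y = 11 or y = −11, giving (−17, 11) and (−17, −11).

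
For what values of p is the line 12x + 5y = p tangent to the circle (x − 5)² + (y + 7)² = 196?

For a tangent, require d(centre, line) = r = 14.
|12·5 + 5·(−7) − p| / √169 = 14
|p − (25)| = 14·13, so p = 207 or p = −157.

p = −157 or p = 207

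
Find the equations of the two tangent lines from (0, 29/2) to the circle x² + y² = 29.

Write the tangent as mx − y + (29/2 − m·(0)) = 0 and set its distance from the centre to √29:
(0m − (−29/2))² = 29(m² + 1)
4m² − 25 = 0, so m = 5/2 or m = −5/2.
With m = 5/2: 5x − 2y = −29. With m = −5/2: 5x + 2y = 29.

5x − 2y = −29 and 5x + 2y = 29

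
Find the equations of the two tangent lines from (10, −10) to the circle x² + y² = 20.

x + 2y = −10 and 2x + y = 10

A line y − (−10) = m(x − (10)) is tangent when its distance from (0, 0) is 2√5:
(−10m − (10))² = 20(m² + 1)
2m² + 5m + 2 = 0, so m = −1/2 or m = −2.
Through (10, −10) these give x + 2y = −10 and 2x + y = 10.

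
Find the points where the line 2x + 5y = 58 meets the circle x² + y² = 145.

(−1, 12) and (9, 8)

Express y = (58 − 2x)/5 and substitute into the circle:
29x² − 232x − 261 = 0  ⟹  x² − 8x − 9 = 0
x = 9 or x = −1, giving (9, 8) and (−1, 12).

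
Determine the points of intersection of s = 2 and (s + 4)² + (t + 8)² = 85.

The line gives s = 2. Substituting into the circle:
t² + 16t + 15 = 0
t = −1 or t = −15, giving (2, −1) and (2, −15).

(2, −15) and (2, −1)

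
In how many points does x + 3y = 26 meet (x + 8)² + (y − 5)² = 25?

d² = (1·(−8) + 3·5 − (26))²/10 = 361/10; r² = 25.
Since d² > r², the line lies outside the circle.

0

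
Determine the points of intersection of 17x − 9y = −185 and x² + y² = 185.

(−13, −4) and (−4, 13)

Express y = (185 + 17x)/9 and substitute into the circle:
370x² + 6290x + 19240 = 0  ⟹  x² + 17x + 52 = 0
x = −4 or x = −13, giving (−4, 13) and (−13, −4).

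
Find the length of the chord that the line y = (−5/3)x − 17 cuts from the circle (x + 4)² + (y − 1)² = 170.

4√34

Express y = (−51 − 5x)/3 and substitute into the circle:
34x² + 612x + 1530 = 0  ⟹  x² + 18x + 45 = 0
x = −3 or x = −15, giving (−3, −12) and (−15, 8).
Chord length = distance between (−3, −12) and (−15, 8) = √544 = 4√34.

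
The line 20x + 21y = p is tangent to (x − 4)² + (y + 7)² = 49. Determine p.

Tangency holds when the distance from the centre (4, −7) to the line equals the radius 7:
|20·4 + 21·(−7) − p| / √841 = 7
|p − (−67)| = 7·29, so p = 136 or p = −270.

p = −270 or p = 136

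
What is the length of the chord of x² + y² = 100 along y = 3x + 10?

6√10

Substitute y = 3x + 10:
10x² + 60x = 0  ⟹  x² + 6x = 0
x = 0 or x = −6, giving (0, 10) and (−6, −8).
Chord length = distance between (0, 10) and (−6, −8) = √360 = 6√10.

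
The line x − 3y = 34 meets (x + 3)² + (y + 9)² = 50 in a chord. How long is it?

4√10

Centre (−3, −9), r² = 50. Perpendicular distance d from centre to line = |−10| / √10 = 10/√10.
Half the chord is √(r² − d²) = √(40), so the full chord is 4√10.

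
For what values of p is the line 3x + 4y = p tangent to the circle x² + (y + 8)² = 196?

Tangency holds when the distance from the centre (0, −8) to the line equals the radius 14:
|3·0 + 4·(−8) − p| / √25 = 14
|p − (−32)| = 14·5, so p = 38 or p = −102.

p = −102 or p = 38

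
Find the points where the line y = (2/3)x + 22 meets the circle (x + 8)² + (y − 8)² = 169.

(−21, 8) and (−3, 20)

From the line, y = (66 + 2x)/3. Substituting:
13x² + 312x + 819 = 0  ⟹  x² + 24x + 63 = 0
x = −3 or x = −21, giving (−3, 20) and (−21, 8).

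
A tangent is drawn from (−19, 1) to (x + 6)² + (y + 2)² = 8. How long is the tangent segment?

√170

The centre is (−6, −2) and r = 2√2. The square of the distance from P to the centre is 169 + 9 = 178.
By the tangent–radius right angle, tangent length = √(|PO|² − r²) = √170.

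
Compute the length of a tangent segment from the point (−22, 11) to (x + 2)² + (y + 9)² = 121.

√679

Centre (−2, −9), r² = 121. |PO|² = (−20)² + (20)² = 800.
By the tangent–radius right angle, tangent length = √(|PO|² − r²) = √679.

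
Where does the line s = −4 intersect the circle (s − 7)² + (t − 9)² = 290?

(−4, −4) and (−4, 22)

The line gives s = −4. Substituting into the circle:
t² − 18t − 88 = 0
t = 22 or t = −4, giving (−4, 22) and (−4, −4).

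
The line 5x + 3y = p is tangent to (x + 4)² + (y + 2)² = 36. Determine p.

p = −26 ± 6√34

Tangency holds when the distance from the centre (−4, −2) to the line equals the radius 6:
|5·(−4) + 3·(−2) − p| / √34 = 6
|p − (−26)| = 6√34.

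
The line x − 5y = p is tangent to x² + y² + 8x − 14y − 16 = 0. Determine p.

For a tangent, require d(centre, line) = r = 9.
|1·(−4) − 5·7 − p| / √26 = 9
|p − (−39)| = 9√26.

p = −39 ± 9√26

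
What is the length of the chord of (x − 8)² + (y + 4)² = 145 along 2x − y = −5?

4√5

From the line, y = 2x + 5. Substituting:
5x² + 20x = 0  ⟹  x² + 4x = 0
x = 0 or x = −4, giving (0, 5) and (−4, −3).
Chord length = distance between (0, 5) and (−4, −3) = √80 = 4√5.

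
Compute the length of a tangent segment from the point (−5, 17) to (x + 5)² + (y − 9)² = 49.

The centre is (−5, 9) and r = 7. The square of the distance from P to the centre is 0 + 64 = 64.
By the tangent–radius right angle, tangent length = √(|PO|² − r²) = √15.

√15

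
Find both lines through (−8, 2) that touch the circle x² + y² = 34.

Let a tangent through (−8, 2) have slope m. Its distance from (0, 0) must equal √34:
[m·(8) − (−2)]² = 34(m² + 1)
15m² + 16m − 15 = 0, so m = −5/3 or m = 3/5.
Through (−8, 2) these give 5x + 3y = −34 and 3x − 5y = −34.

5x + 3y = −34 and 3x − 5y = −34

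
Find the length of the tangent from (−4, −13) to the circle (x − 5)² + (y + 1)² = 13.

The centre is (5, −1) and r = √13. The square of the distance from P to the centre is 81 + 144 = 225.
By the tangent–radius right angle, tangent length = √(|PO|² − r²) = √212 = 2√53.

2√53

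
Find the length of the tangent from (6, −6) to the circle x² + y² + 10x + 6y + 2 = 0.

With centre O = (−5, −3), |OP|² = 130 and r² = 32.
By the tangent–radius right angle, tangent length = √(|PO|² − r²) = √98 = 7√2.

7√2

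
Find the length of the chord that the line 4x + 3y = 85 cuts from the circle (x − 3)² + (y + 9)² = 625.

Express y = (85 − 4x)/3 and substitute into the circle:
25x² − 950x + 7000 = 0  ⟹  x² − 38x + 280 = 0
x = 28 or x = 10, giving (28, −9) and (10, 15).
Chord length = distance between (28, −9) and (10, 15) = √900 = 30.

30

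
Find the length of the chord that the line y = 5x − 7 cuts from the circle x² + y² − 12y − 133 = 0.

5√26

From the line, y = 5x − 7. Substituting:
26x² − 130x = 0  ⟹  x² − 5x = 0
x = 5 or x = 0, giving (5, 18) and (0, −7).
Chord length = distance between (5, 18) and (0, −7) = √650 = 5√26.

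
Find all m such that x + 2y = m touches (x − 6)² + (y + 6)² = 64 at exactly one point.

The line touches the circle iff its distance from (6, −6) is 8:
|1·6 + 2·(−6) − m| / √5 = 8
|m − (−6)| = 8√5.

m = −6 ± 8√5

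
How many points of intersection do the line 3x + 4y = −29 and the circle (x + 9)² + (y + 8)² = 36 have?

Substituting the line into the circle gives 25x² + 270x + 729 = 0.
Δ = 72900 − 72900 = 0.
A repeated root: the line is tangent.

1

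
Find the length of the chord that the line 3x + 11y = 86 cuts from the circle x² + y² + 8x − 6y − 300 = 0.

Centre (−4, 3), r² = 325. Perpendicular distance d from centre to line = |−65| / √130 = 65/√130.
Chord = 2√(r² − d²) = 2·√(585/2) = 3√130.

3√130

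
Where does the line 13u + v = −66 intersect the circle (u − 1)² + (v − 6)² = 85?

Substitute v = −13u − 66:
170u² + 1870u + 5100 = 0  ⟹  u² + 11u + 30 = 0
u = −5 or u = −6, giving (−5, −1) and (−6, 12).

(−6, 12) and (−5, −1)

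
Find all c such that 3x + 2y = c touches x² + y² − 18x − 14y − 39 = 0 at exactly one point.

c = 41 ± 13√13

The line touches the circle iff its distance from (9, 7) is 13:
|3·9 + 2·7 − c| / √13 = 13
|c − (41)| = 13√13.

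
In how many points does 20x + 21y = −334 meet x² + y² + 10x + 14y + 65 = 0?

Substituting the line into the circle gives 841x² + 11890x + 42025 = 0.
Discriminant = (11890)² − 4·841·(42025) = 0.
A repeated root: the line is tangent.

1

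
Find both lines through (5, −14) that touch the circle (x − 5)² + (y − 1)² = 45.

2x + y = −4 and 2x − y = 24

Let a tangent through (5, −14) have slope m. Its distance from (5, 1) must equal 3√5:
(0m − (15))² = 45(m² + 1)
m² − 4 = 0, so m = −2 or m = 2.
Through (5, −14) these give 2x + y = −4 and 2x − y = 24.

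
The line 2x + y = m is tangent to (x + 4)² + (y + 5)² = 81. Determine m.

Tangency holds when the distance from the centre (−4, −5) to the line equals the radius 9:
|2·(−4) + 1·(−5) − m| / √5 = 9
|m − (−13)| = 9√5.

m = −13 ± 9√5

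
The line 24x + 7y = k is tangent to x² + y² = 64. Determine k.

k = −200 or k = 200

The line touches the circle iff its distance from (0, 0) is 8:
|24·0 + 7·0 − k| / √625 = 8
|k| = 8·25, so k = 200 or k = −200.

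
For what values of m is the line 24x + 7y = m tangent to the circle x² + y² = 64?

m = −200 or m = 200

The line touches the circle iff its distance from (0, 0) is 8:
|24·0 + 7·0 − m| / √625 = 8
|m| = 8·25, so m = 200 or m = −200.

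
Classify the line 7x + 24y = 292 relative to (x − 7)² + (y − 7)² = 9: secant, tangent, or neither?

tangent

Centre (7, 7), r² = 9. Distance² from centre to line = (−75)²/625 = 9.
Since d² = r², the line is tangent.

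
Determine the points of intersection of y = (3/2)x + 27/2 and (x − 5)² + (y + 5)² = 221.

From the line, y = (27 + 3x)/2. Substituting:
13x² + 182x + 585 = 0  ⟹  x² + 14x + 45 = 0
x = −5 or x = −9, giving (−5, 6) and (−9, 0).

(−9, 0) and (−5, 6)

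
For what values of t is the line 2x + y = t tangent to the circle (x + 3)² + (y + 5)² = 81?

t = −11 ± 9√5

For a tangent, require d(centre, line) = r = 9.
|2·(−3) + 1·(−5) − t| / √5 = 9
|t − (−11)| = 9√5.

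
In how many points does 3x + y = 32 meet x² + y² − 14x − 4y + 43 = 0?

Centre (7, 2), r² = 10. Distance² from centre to line = (−9)²/10 = 81/10.
Since d² < r², the line cuts the circle twice.

2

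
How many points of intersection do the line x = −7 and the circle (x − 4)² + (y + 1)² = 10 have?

0

d² = (1·4 + 0·(−1) − (−7))² = 121; r² = 10.
Since d² > r², the line lies outside the circle.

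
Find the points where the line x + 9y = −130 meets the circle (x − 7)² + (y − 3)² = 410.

Express y = (−130 − x)/9 and substitute into the circle:
82x² − 820x − 4592 = 0  ⟹  x² − 10x − 56 = 0
x = 14 or x = −4, giving (14, −16) and (−4, −14).

(−4, −14) and (14, −16)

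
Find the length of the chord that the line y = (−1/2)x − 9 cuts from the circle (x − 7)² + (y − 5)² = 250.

2√5

Centre (7, 5), r² = 250. Perpendicular distance d from centre to line = |35| / √5 = 35/√5.
Chord = 2√(r² − d²) = 2·√(5) = 2√5.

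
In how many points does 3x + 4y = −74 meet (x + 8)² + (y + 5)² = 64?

Substituting the line into the circle gives 25x² + 580x + 2916 = 0.
Discriminant = (580)² − 4·25·(2916) = 44800 > 0.
Two real roots: the line is a secant.

2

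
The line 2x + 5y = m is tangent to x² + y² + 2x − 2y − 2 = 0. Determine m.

m = 3 ± 2√29

For a tangent, require d(centre, line) = r = 2.
|2·(−1) + 5·1 − m| / √29 = 2
|m − (3)| = 2√29.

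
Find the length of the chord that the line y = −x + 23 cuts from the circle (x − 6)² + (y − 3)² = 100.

Centre (6, 3), r² = 100. Perpendicular distance d from centre to line = |−14| / √2 = 14/√2.
Chord = 2√(r² − d²) = 2·√(2) = 2√2.

2√2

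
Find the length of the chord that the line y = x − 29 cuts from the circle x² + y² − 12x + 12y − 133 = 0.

From the line, y = x − 29. Substituting:
2x² − 58x + 360 = 0  ⟹  x² − 29x + 180 = 0
x = 20 or x = 9, giving (20, −9) and (9, −20).
Chord length = distance between (20, −9) and (9, −20) = √242 = 11√2.

11√2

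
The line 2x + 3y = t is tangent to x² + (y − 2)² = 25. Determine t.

t = 6 ± 5√13

The line touches the circle iff its distance from (0, 2) is 5:
|2·0 + 3·2 − t| / √13 = 5
|t − (6)| = 5√13.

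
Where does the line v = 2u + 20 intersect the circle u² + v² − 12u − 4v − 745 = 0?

(−17, −14) and (5, 30)

From the line, v = 2u + 20. Substituting:
5u² + 60u − 425 = 0  ⟹  u² + 12u − 85 = 0
u = 5 or u = −17, giving (5, 30) and (−17, −14).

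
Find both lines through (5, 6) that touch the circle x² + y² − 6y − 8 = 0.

x + 4y = 29 and 4x − y = 14

Write the tangent as mx − y + (6 − m·(5)) = 0 and set its distance from the centre to √17:
[m·(−5) − (−3)]² = 17(m² + 1)
4m² − 15m − 4 = 0, so m = −1/4 or m = 4.
Through (5, 6) these give x + 4y = 29 and 4x − y = 14.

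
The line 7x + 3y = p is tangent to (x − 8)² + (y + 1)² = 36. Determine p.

p = 53 ± 6√58

The line touches the circle iff its distance from (8, −1) is 6:
|7·8 + 3·(−1) − p| / √58 = 6
|p − (53)| = 6√58.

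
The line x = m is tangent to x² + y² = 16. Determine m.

For a tangent, require d(centre, line) = r = 4.
|1·0 + 0·0 − m| / √1 = 4
|m| = 4, so m = 4 or m = −4.

m = −4 or m = 4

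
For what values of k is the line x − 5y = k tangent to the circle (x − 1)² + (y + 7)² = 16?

k = 36 ± 4√26

For a tangent, require d(centre, line) = r = 4.
|1·1 − 5·(−7) − k| / √26 = 4
|k − (36)| = 4√26.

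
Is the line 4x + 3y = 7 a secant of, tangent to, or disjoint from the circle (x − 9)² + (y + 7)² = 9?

secant

d² = (4·9 + 3·(−7) − (7))²/25 = 64/25; r² = 9.
Since d² < r², the line cuts the circle twice.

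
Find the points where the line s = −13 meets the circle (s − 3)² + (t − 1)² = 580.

(−13, −17) and (−13, 19)

The line gives s = −13. Substituting into the circle:
t² − 2t − 323 = 0
t = 19 or t = −17, giving (−13, 19) and (−13, −17).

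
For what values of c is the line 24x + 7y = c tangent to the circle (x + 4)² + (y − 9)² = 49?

The line touches the circle iff its distance from (−4, 9) is 7:
|24·(−4) + 7·9 − c| / √625 = 7
|c − (−33)| = 7·25, so c = 142 or c = −208.

c = −208 or c = 142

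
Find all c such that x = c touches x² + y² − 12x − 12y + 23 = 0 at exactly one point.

c = −1 or c = 13

The line touches the circle iff its distance from (6, 6) is 7:
|1·6 + 0·6 − c| / √1 = 7
|c − (6)| = 7, so c = 13 or c = −1.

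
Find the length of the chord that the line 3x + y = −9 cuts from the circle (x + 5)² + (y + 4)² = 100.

6√10

Express y = −3x − 9 and substitute into the circle:
10x² + 40x − 50 = 0  ⟹  x² + 4x − 5 = 0
x = 1 or x = −5, giving (1, −12) and (−5, 6).
Chord length = distance between (1, −12) and (−5, 6) = √360 = 6√10.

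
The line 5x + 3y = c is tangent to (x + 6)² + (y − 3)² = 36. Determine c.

The line touches the circle iff its distance from (−6, 3) is 6:
|5·(−6) + 3·3 − c| / √34 = 6
|c − (−21)| = 6√34.

c = −21 ± 6√34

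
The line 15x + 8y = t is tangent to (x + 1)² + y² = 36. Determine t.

The line touches the circle iff its distance from (−1, 0) is 6:
|15·(−1) + 8·0 − t| / √289 = 6
|t − (−15)| = 6·17, so t = 87 or t = −117.

t = −117 or t = 87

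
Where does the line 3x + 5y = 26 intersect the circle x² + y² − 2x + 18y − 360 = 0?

From the line, y = (26 − 3x)/5. Substituting:
34x² − 476x − 5984 = 0  ⟹  x² − 14x − 176 = 0
x = 22 or x = −8, giving (22, −8) and (−8, 10).

(−8, 10) and (22, −8)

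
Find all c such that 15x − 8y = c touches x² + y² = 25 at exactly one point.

c = −85 or c = 85

Tangency holds when the distance from the centre (0, 0) to the line equals the radius 5:
|15·0 − 8·0 − c| / √289 = 5
|c| = 5·17, so c = 85 or c = −85.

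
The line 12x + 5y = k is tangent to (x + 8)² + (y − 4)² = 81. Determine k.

For a tangent, require d(centre, line) = r = 9.
|12·(−8) + 5·4 − k| / √169 = 9
|k − (−76)| = 9·13, so k = 41 or k = −193.

k = −193 or k = 41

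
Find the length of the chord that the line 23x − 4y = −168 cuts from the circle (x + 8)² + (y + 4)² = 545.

2√545

Substitute y = (168 + 23x)/4:
545x² + 8720x + 26160 = 0  ⟹  x² + 16x + 48 = 0
x = −4 or x = −12, giving (−4, 19) and (−12, −27).
|(−4, 19) − (−12, −27)| = √((8)² + (46)²) = 2√545.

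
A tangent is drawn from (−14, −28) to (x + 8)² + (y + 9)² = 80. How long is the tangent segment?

√317

Centre (−8, −9), r² = 80. |PO|² = (−6)² + (−19)² = 397.
The tangent meets the radius at right angles, so tangent² = |PO|² − r² = 397 − 80 = 317.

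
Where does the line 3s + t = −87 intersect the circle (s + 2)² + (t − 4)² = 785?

(−30, 3) and (−25, −12)

Substitute t = −3s − 87:
10s² + 550s + 7500 = 0  ⟹  s² + 55s + 750 = 0
s = −25 or s = −30, giving (−25, −12) and (−30, 3).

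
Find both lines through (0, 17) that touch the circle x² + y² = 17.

4x + y = 17 and 4x − y = −17

Let a tangent through (0, 17) have slope m. Its distance from (0, 0) must equal √17:
[m·(0) − (−17)]² = 17(m² + 1)
m² − 16 = 0, so m = −4 or m = 4.
With m = −4: 4x + y = 17. With m = 4: 4x − y = −17.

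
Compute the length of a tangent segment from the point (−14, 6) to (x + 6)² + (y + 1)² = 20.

With centre O = (−6, −1), |OP|² = 113 and r² = 20.
Power of the point: PT² = |PO|² − r² = 93, so PT = √93.

√93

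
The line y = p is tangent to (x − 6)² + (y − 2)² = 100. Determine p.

p = −8 or p = 12

The line touches the circle iff its distance from (6, 2) is 10:
|0·6 + 1·2 − p| / √1 = 10
|p − (2)| = 10, so p = 12 or p = −8.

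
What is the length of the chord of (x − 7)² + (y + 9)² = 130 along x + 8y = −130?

The distance from (7, −9) to the line is 65/√65, and r² = 130.
Half the chord is √(r² − d²) = √(65), so the full chord is 2√65.

2√65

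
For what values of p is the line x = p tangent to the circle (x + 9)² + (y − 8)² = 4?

p = −11 or p = −7

For a tangent, require d(centre, line) = r = 2.
|1·(−9) + 0·8 − p| / √1 = 2
|p − (−9)| = 2, so p = −7 or p = −11.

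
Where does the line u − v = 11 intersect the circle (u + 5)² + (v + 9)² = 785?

Express v = u − 11 and substitute into the circle:
2u² + 6u − 756 = 0  ⟹  u² + 3u − 378 = 0
u = 18 or u = −21, giving (18, 7) and (−21, −32).

(−21, −32) and (18, 7)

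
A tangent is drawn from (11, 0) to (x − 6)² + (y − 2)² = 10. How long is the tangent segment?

√19

The centre is (6, 2) and r = √10. The square of the distance from P to the centre is 25 + 4 = 29.
By the tangent–radius right angle, tangent length = √(|PO|² − r²) = √19.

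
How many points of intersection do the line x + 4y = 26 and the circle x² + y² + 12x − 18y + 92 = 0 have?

2

Substituting the line into the circle gives 17x² + 212x + 276 = 0.
Δ = 44944 − 18768 = 26176.
Two real roots: the line is a secant.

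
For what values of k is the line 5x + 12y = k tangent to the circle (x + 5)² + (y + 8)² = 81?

For a tangent, require d(centre, line) = r = 9.
|5·(−5) + 12·(−8) − k| / √169 = 9
|k − (−121)| = 9·13, so k = −4 or k = −238.

k = −238 or k = −4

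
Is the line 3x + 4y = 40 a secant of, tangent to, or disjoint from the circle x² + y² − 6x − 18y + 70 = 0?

secant

Centre (3, 9), r² = 20. Distance² from centre to line = (5)²/25 = 1.
Since d² < r², the line cuts the circle twice.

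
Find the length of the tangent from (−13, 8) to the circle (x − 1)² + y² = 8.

6√7

With centre O = (1, 0), |OP|² = 260 and r² = 8.
Power of the point: PT² = |PO|² − r² = 252, so PT = 6√7.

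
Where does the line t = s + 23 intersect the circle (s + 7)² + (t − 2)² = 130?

Express t = s + 23 and substitute into the circle:
2s² + 56s + 360 = 0  ⟹  s² + 28s + 180 = 0
s = −10 or s = −18, giving (−10, 13) and (−18, 5).

(−18, 5) and (−10, 13)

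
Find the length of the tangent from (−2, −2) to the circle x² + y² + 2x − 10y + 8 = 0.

4√2

The centre is (−1, 5) and r = 3√2. The square of the distance from P to the centre is 1 + 49 = 50.
By the tangent–radius right angle, tangent length = √(|PO|² − r²) = √32 = 4√2.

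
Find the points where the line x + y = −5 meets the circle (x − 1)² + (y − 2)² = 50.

Substitute y = −x − 5:
2x² + 12x = 0  ⟹  x² + 6x = 0
x = 0 or x = −6, giving (0, −5) and (−6, 1).

(−6, 1) and (0, −5)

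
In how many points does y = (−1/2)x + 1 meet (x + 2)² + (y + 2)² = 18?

2

Centre (−2, −2), r² = 18. Distance² from centre to line = (−8)²/5 = 64/5.
Since d² < r², the line cuts the circle twice.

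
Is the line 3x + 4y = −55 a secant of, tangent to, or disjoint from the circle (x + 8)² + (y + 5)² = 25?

Substituting the line into the circle gives 25x² + 466x + 1849 = 0.
Discriminant = (466)² − 4·25·(1849) = 32256 > 0.
Two real roots: the line is a secant.

secant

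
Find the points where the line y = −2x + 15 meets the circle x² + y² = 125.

(2, 11) and (10, −5)

Express y = −2x + 15 and substitute into the circle:
5x² − 60x + 100 = 0  ⟹  x² − 12x + 20 = 0
x = 10 or x = 2, giving (10, −5) and (2, 11).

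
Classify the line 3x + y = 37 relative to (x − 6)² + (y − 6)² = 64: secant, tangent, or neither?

Centre (6, 6), r² = 64. Distance² from centre to line = (−13)²/10 = 169/10.
Since d² < r², the line cuts the circle twice.

secant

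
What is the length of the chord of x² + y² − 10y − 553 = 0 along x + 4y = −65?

6√17

Centre (0, 5), r² = 578. Perpendicular distance d from centre to line = |85| / √17 = 85/√17.
Half the chord is √(r² − d²) = √(153), so the full chord is 6√17.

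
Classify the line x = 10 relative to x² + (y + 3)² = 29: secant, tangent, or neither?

Centre (0, −3), r² = 29. Distance² from centre to line = (−10)² = 100.
Since d² > r², the line lies outside the circle.

neither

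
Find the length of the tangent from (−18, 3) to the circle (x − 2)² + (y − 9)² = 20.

4√26

Centre (2, 9), r² = 20. |PO|² = (−20)² + (−6)² = 436.
Power of the point: PT² = |PO|² − r² = 416, so PT = 4√26.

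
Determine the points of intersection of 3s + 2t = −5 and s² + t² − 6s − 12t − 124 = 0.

Express t = (−5 − 3s)/2 and substitute into the circle:
13s² + 78s − 351 = 0  ⟹  s² + 6s − 27 = 0
s = 3 or s = −9, giving (3, −7) and (−9, 11).

(−9, 11) and (3, −7)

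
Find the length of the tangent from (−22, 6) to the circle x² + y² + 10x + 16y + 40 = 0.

The centre is (−5, −8) and r = 7. The square of the distance from P to the centre is 289 + 196 = 485.
The tangent meets the radius at right angles, so tangent² = |PO|² − r² = 485 − 49 = 436.

2√109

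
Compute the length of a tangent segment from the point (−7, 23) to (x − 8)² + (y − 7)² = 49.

Centre (8, 7), r² = 49. |PO|² = (−15)² + (16)² = 481.
Power of the point: PT² = |PO|² − r² = 432, so PT = 12√3.

12√3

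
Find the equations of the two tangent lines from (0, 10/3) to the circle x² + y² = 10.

Write the tangent as mx − y + (10/3 − m·(0)) = 0 and set its distance from the centre to √10:
(0m − (−10/3))² = 10(m² + 1)
9m² − 1 = 0, so m = 1/3 or m = −1/3.
Through (0, 10/3) these give x − 3y = −10 and x + 3y = 10.

x − 3y = −10 and x + 3y = 10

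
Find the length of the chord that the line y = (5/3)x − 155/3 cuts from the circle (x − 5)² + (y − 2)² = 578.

2√34

Substitute y = (−155 + 5x)/3:
34x² − 1700x + 20944 = 0  ⟹  x² − 50x + 616 = 0
x = 28 or x = 22, giving (28, −5) and (22, −15).
Chord length = distance between (28, −5) and (22, −15) = √136 = 2√34.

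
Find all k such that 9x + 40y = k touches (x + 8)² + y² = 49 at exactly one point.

For a tangent, require d(centre, line) = r = 7.
|9·(−8) + 40·0 − k| / √1681 = 7
|k − (−72)| = 7·41, so k = 215 or k = −359.

k = −359 or k = 215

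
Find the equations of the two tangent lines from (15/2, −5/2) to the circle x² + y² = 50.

x − y = 10 and 7x + y = 50

Let a tangent through (15/2, −5/2) have slope m. Its distance from (0, 0) must equal 5√2:
(−15/2m − (5/2))² = 50(m² + 1)
m² + 6m − 7 = 0, so m = 1 or m = −7.
With m = 1: x − y = 10. With m = −7: 7x + y = 50.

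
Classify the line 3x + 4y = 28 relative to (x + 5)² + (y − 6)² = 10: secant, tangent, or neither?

Substituting the line into the circle gives 25x² + 136x + 256 = 0.
Discriminant = (136)² − 4·25·(256) = −7104 < 0.
No real roots: the line does not meet the circle.

neither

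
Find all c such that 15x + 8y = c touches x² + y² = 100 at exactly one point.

The line touches the circle iff its distance from (0, 0) is 10:
|15·0 + 8·0 − c| / √289 = 10
|c| = 10·17, so c = 170 or c = −170.

c = −170 or c = 170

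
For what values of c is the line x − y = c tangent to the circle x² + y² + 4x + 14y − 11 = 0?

c = 5 ± 8√2

Tangency holds when the distance from the centre (−2, −7) to the line equals the radius 8:
|1·(−2) − 1·(−7) − c| / √2 = 8
|c − (5)| = 8√2.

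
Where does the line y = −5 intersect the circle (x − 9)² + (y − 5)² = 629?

Substitute y = −5:
x² − 18x − 448 = 0
x = 32 or x = −14, giving (32, −5) and (−14, −5).

(−14, −5) and (32, −5)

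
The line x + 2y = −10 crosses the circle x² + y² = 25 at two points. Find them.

From the line, y = (−10 − x)/2. Substituting:
5x² + 20x = 0  ⟹  x² + 4x = 0
x = 0 or x = −4, giving (0, −5) and (−4, −3).

(−4, −3) and (0, −5)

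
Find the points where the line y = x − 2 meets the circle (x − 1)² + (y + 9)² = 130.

(−10, −12) and (4, 2)

Substitute y = x − 2:
2x² + 12x − 80 = 0  ⟹  x² + 6x − 40 = 0
x = 4 or x = −10, giving (4, 2) and (−10, −12).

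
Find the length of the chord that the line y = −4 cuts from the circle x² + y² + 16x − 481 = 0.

46

The distance from (−8, 0) to the line is 4, and r² = 545.
Chord = 2√(r² − d²) = 2·√(529) = 46.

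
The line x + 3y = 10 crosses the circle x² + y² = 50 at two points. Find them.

Express y = (10 − x)/3 and substitute into the circle:
10x² − 20x − 350 = 0  ⟹  x² − 2x − 35 = 0
x = 7 or x = −5, giving (7, 1) and (−5, 5).

(−5, 5) and (7, 1)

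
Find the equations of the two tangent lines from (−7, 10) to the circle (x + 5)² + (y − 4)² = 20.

Write the tangent as mx − y + (10 − m·(−7)) = 0 and set its distance from the centre to 2√5:
[m·(2) − (−6)]² = 20(m² + 1)
2m² − 3m − 2 = 0, so m = −1/2 or m = 2.
With m = −1/2: x + 2y = 13. With m = 2: 2x − y = −24.

x + 2y = 13 and 2x − y = −24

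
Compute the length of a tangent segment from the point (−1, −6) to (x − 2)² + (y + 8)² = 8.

√5

Centre (2, −8), r² = 8. |PO|² = (−3)² + (2)² = 13.
Power of the point: PT² = |PO|² − r² = 5, so PT = √5.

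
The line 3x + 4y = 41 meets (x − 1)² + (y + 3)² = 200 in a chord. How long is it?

Centre (1, −3), r² = 200. Perpendicular distance d from centre to line = |−50| / √25 = 50/√25.
Half the chord is √(r² − d²) = √(100), so the full chord is 20.

20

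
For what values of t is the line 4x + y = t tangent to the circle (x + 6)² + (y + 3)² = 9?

t = −27 ± 3√17

The line touches the circle iff its distance from (−6, −3) is 3:
|4·(−6) + 1·(−3) − t| / √17 = 3
|t − (−27)| = 3√17.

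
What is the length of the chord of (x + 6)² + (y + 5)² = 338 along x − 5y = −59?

4√26

From the line, y = (59 + x)/5. Substituting:
26x² + 468x − 494 = 0  ⟹  x² + 18x − 19 = 0
x = 1 or x = −19, giving (1, 12) and (−19, 8).
|(1, 12) − (−19, 8)| = √((20)² + (4)²) = 4√26.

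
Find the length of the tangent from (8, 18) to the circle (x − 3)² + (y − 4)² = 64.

Centre (3, 4), r² = 64. |PO|² = (5)² + (14)² = 221.
The tangent meets the radius at right angles, so tangent² = |PO|² − r² = 221 − 64 = 157.

√157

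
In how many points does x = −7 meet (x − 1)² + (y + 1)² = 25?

d² = (1·1 + 0·(−1) − (−7))² = 64; r² = 25.
Since d² > r², the line lies outside the circle.

0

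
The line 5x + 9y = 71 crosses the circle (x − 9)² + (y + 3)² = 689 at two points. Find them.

Express y = (71 − 5x)/9 and substitute into the circle:
106x² − 2438x − 39644 = 0  ⟹  x² − 23x − 374 = 0
x = 34 or x = −11, giving (34, −11) and (−11, 14).

(−11, 14) and (34, −11)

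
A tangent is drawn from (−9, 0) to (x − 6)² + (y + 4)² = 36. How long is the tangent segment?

√205

With centre O = (6, −4), |OP|² = 241 and r² = 36.
Power of the point: PT² = |PO|² − r² = 205, so PT = √205.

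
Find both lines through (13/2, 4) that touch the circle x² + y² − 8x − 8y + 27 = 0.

Write the tangent as mx − y + (4 − m·(13/2)) = 0 and set its distance from the centre to √5:
(−5/2m − (0))² = 5(m² + 1)
m² − 4 = 0, so m = −2 or m = 2.
Through (13/2, 4) these give 2x + y = 17 and 2x − y = 9.

2x + y = 17 and 2x − y = 9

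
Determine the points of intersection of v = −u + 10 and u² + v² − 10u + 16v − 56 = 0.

Substitute v = −u + 10:
2u² − 46u + 204 = 0  ⟹  u² − 23u + 102 = 0
u = 17 or u = 6, giving (17, −7) and (6, 4).

(6, 4) and (17, −7)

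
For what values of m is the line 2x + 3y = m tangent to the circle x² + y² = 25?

m = ±5√13

The line touches the circle iff its distance from (0, 0) is 5:
|2·0 + 3·0 − m| / √13 = 5
|m| = 5√13.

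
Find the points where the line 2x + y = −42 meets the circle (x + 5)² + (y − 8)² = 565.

(−28, 14) and (−14, −14)

Express y = −2x − 42 and substitute into the circle:
5x² + 210x + 1960 = 0  ⟹  x² + 42x + 392 = 0
x = −14 or x = −28, giving (−14, −14) and (−28, 14).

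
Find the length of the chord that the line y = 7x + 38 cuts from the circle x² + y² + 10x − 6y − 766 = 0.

40√2

Substitute y = 7x + 38:
50x² + 500x + 450 = 0  ⟹  x² + 10x + 9 = 0
x = −1 or x = −9, giving (−1, 31) and (−9, −25).
|(−1, 31) − (−9, −25)| = √((8)² + (56)²) = 40√2.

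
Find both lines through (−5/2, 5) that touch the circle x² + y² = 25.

y = 5 and 4x − 3y = −25

A line y − (5) = m(x − (−5/2)) is tangent when its distance from (0, 0) is 5:
(5/2m − (−5))² = 25(m² + 1)
3m² − 4m = 0, so m = 0 or m = 4/3.
With m = 0: y = 5. With m = 4/3: 4x − 3y = −25.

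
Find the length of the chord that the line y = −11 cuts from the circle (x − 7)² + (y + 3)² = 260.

The distance from (7, −3) to the line is 8, and r² = 260.
Half the chord is √(r² − d²) = √(196), so the full chord is 28.

28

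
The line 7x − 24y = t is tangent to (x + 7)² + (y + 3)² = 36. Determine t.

t = −127 or t = 173

Tangency holds when the distance from the centre (−7, −3) to the line equals the radius 6:
|7·(−7) − 24·(−3) − t| / √625 = 6
|t − (23)| = 6·25, so t = 173 or t = −127.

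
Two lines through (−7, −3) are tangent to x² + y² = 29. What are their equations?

5x − 2y = −29 and 2x + 5y = −29

Let a tangent through (−7, −3) have slope m. Its distance from (0, 0) must equal √29:
[m·(7) − (3)]² = 29(m² + 1)
10m² − 21m − 10 = 0, so m = 5/2 or m = −2/5.
With m = 5/2: 5x − 2y = −29. With m = −2/5: 2x + 5y = −29.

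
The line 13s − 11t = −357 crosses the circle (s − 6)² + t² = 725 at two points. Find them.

(−19, 10) and (−8, 23)

Substitute t = (357 + 13s)/11:
290s² + 7830s + 44080 = 0  ⟹  s² + 27s + 152 = 0
s = −8 or s = −19, giving (−8, 23) and (−19, 10).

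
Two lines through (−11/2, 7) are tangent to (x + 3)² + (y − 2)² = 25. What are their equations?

Write the tangent as mx − y + (7 − m·(−11/2)) = 0 and set its distance from the centre to 5:
[m·(5/2) − (−5)]² = 25(m² + 1)
3m² − 4m = 0, so m = 4/3 or m = 0.
Through (−11/2, 7) these give 4x − 3y = −43 and y = 7.

4x − 3y = −43 and y = 7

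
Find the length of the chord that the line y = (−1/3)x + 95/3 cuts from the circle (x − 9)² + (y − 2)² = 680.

4√10

The distance from (9, 2) to the line is 80/√10, and r² = 680.
Chord = 2√(r² − d²) = 2·√(40) = 4√10.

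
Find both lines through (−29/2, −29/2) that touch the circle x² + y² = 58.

7x − 3y = −58 and 3x − 7y = 58

Let a tangent through (−29/2, −29/2) have slope m. Its distance from (0, 0) must equal √58:
(29/2m − (29/2))² = 58(m² + 1)
21m² − 58m + 21 = 0, so m = 7/3 or m = 3/7.
Through (−29/2, −29/2) these give 7x − 3y = −58 and 3x − 7y = 58.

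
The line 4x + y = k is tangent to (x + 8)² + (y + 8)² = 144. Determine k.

k = −40 ± 12√17

The line touches the circle iff its distance from (−8, −8) is 12:
|4·(−8) + 1·(−8) − k| / √17 = 12
|k − (−40)| = 12√17.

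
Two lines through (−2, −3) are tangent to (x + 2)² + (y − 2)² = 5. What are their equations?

Let a tangent through (−2, −3) have slope m. Its distance from (−2, 2) must equal √5:
[m·(0) − (5)]² = 5(m² + 1)
m² − 4 = 0, so m = −2 or m = 2.
Through (−2, −3) these give 2x + y = −7 and 2x − y = −1.

2x + y = −7 and 2x − y = −1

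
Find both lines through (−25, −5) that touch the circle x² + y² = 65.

x + 8y = −65 and 4x − 7y = −65

Let a tangent through (−25, −5) have slope m. Its distance from (0, 0) must equal √65:
(25m − (5))² = 65(m² + 1)
56m² − 25m − 4 = 0, so m = −1/8 or m = 4/7.
With m = −1/8: x + 8y = −65. With m = 4/7: 4x − 7y = −65.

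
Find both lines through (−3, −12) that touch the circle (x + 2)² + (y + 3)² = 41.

5x + 4y = −63 and 4x − 5y = 48

A line y − (−12) = m(x − (−3)) is tangent when its distance from (−2, −3) is √41:
[m·(1) − (9)]² = 41(m² + 1)
20m² + 9m − 20 = 0, so m = −5/4 or m = 4/5.
With m = −5/4: 5x + 4y = −63. With m = 4/5: 4x − 5y = 48.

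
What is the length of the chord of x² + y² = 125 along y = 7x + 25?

15√2

Centre (0, 0), r² = 125. Perpendicular distance d from centre to line = |25| / √50 = 25/√50.
Half the chord is √(r² − d²) = √(225/2), so the full chord is 15√2.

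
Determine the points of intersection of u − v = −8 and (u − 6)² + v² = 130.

(−5, 3) and (3, 11)

Substitute v = u + 8:
2u² + 4u − 30 = 0  ⟹  u² + 2u − 15 = 0
u = 3 or u = −5, giving (3, 11) and (−5, 3).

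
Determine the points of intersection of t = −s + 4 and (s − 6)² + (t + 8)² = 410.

From the line, t = −s + 4. Substituting:
2s² − 36s − 230 = 0  ⟹  s² − 18s − 115 = 0
s = 23 or s = −5, giving (23, −19) and (−5, 9).

(−5, 9) and (23, −19)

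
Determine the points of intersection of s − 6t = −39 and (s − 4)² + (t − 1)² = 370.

From the line, t = (39 + s)/6. Substituting:
37s² − 222s − 11655 = 0  ⟹  s² − 6s − 315 = 0
s = 21 or s = −15, giving (21, 10) and (−15, 4).

(−15, 4) and (21, 10)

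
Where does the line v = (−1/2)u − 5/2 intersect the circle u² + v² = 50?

From the line, v = (−5 − u)/2. Substituting:
5u² + 10u − 175 = 0  ⟹  u² + 2u − 35 = 0
u = 5 or u = −7, giving (5, −5) and (−7, 1).

(−7, 1) and (5, −5)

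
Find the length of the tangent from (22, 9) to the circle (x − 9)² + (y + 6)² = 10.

8√6

The centre is (9, −6) and r = √10. The square of the distance from P to the centre is 169 + 225 = 394.
Power of the point: PT² = |PO|² − r² = 384, so PT = 8√6.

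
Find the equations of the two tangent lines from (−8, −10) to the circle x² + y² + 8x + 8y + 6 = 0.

x − 5y = 42 and 5x + y = −50

A line y − (−10) = m(x − (−8)) is tangent when its distance from (−4, −4) is √26:
(4m − (6))² = 26(m² + 1)
5m² + 24m − 5 = 0, so m = 1/5 or m = −5.
With m = 1/5: x − 5y = 42. With m = −5: 5x + y = −50.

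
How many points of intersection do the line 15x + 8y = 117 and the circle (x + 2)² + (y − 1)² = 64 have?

Centre (−2, 1), r² = 64. Distance² from centre to line = (−139)²/289 = 19321/289.
Since d² > r², the line lies outside the circle.

0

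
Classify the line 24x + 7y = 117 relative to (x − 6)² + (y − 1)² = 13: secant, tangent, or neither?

Substituting the line into the circle gives 625x² − 5868x + 13227 = 0.
Δ = 34433424 − 33067500 = 1365924.
Two real roots: the line is a secant.

secant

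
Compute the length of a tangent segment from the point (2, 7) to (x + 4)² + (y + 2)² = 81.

6

The centre is (−4, −2) and r = 9. The square of the distance from P to the centre is 36 + 81 = 117.
Power of the point: PT² = |PO|² − r² = 36, so PT = 6.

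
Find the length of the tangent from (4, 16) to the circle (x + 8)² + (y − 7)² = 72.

3√17

The centre is (−8, 7) and r = 6√2. The square of the distance from P to the centre is 144 + 81 = 225.
Power of the point: PT² = |PO|² − r² = 153, so PT = 3√17.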